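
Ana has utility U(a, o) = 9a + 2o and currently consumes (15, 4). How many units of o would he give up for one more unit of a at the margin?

MU_a = 9, MU_o = 2, so MRS = 9/2 = 4.5 at every bundle.
At (15, 4): MRS = 4.5.
That is, one extra unit of a is worth 4.5 units of o at the margin.

MRS = 4.5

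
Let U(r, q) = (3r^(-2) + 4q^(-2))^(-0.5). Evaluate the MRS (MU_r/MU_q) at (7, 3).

For CES with ρ = -2, MRS = (3/4)·(q/r)^3.
At (7, 3): MRS = 81/1372.
The indifference curve has slope −81/1372 at this bundle.

MRS = 81/1372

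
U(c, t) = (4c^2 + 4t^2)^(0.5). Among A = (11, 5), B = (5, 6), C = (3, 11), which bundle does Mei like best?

Bundle A

Evaluate utility at each bundle:
U(A) = 24.166.
U(B) = 15.620.
U(C) = 22.804.
Highest utility is A, so A ≻ C ≻ B.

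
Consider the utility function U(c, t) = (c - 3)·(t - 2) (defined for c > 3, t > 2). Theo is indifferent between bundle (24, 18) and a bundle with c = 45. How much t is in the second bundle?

U(24, 18) = 336.
Set U(45, t) = 336 and solve.
With c = 45: (45 − 3) = 42, so (t − 2) = 336/42 = 8.
So t = 2 + 8 = 10.
Check: U(45, 10) = 336.

t = 10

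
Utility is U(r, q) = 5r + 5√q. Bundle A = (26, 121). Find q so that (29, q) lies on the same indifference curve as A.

U(26, 121) = 185.
Set U(29, q) = 185 and solve.
With r = 29: 5√q = 185 − 5·29 = 40, so √q = 8 and q = 64.
Check: U(29, 64) = 185.

q = 64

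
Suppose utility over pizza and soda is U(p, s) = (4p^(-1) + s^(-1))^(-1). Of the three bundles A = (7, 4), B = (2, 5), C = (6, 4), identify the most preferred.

Bundle A

Evaluate utility at each bundle:
U(A) = 1.217.
U(B) = 0.455.
U(C) = 1.091.
Highest utility is A, so A ≻ C ≻ B.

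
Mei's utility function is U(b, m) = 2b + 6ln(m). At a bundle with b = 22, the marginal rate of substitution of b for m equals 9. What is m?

m = 27

MU_b = 2, MU_m = 6/m.
MRS = 2 ÷ (6/m).
MRS depends only on m: (1/3)·m = 9 ⇒ m = 9/(1/3) = 27.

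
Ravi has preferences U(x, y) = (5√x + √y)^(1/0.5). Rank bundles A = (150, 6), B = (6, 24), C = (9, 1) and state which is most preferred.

Bundle A

Evaluate utility at each bundle:
U(A) = 4056.000.
U(B) = 294.000.
U(C) = 256.000.
Highest utility is A, so A ≻ B ≻ C.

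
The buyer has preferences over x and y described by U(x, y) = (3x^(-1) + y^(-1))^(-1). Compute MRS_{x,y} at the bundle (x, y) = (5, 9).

MRS = 243/25

For CES with ρ = -1, MRS = (3/1)·(y/x)^2.
At (5, 9): MRS = 243/25.
That is, one extra unit of x is worth 243/25 units of y at the margin.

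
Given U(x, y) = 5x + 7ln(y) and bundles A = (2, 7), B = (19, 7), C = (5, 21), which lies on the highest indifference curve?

Evaluate utility at each bundle:
U(A) = 23.621.
U(B) = 108.621.
U(C) = 46.312.
Highest utility is B, so B ≻ C ≻ A.

Bundle B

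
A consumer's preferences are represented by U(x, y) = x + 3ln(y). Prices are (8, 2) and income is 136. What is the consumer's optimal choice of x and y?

x* = 14, y* = 12

MU_x = 1, MU_y = 3/y.
MRS = 1 ÷ (3/y).
Tangency: set MRS = p_x/p_y = 8/2 = 4.
MRS depends only on y: (1/3)·y = 4 ⇒ y* = 4/(1/3) = 12.
From the budget, 8·x = 136 − 2·12 = 112, so x* = 14.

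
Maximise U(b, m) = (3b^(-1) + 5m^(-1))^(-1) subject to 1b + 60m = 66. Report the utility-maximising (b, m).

b* = 6, m* = 1

For CES with ρ = -1, MRS = (3/5)·(m/b)^2.
Tangency: set MRS = p_b/p_m = 1/60.
So (m/b)^2 = 1/36; taking the square root, m/b = 1/6, i.e. m = (1/6)·b.
Substitute into the budget 1·b + 60·m = 66: 11·b = 66, so b* = 6 and m* = (1/6)·6 = 1.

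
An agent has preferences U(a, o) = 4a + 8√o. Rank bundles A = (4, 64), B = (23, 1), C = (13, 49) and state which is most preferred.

Bundle C

Evaluate utility at each bundle:
U(A) = 80.000.
U(B) = 100.000.
U(C) = 108.000.
Highest utility is C, so C ≻ B ≻ A.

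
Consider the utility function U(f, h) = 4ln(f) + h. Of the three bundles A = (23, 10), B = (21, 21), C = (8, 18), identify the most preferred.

Evaluate utility at each bundle:
U(A) = 22.542.
U(B) = 33.178.
U(C) = 26.318.
Highest utility is B, so B ≻ C ≻ A.

Bundle B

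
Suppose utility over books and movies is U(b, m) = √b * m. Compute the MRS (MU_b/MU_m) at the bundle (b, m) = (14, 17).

MRS = 17/28

MU_b = 0.5·b^(-0.5)·m and MU_m = √b.
MRS = MU_b/MU_m = (0.5)·m/b.
At (14, 17): MRS = 17/28.
That is, one extra unit of b is worth 17/28 units of m at the margin.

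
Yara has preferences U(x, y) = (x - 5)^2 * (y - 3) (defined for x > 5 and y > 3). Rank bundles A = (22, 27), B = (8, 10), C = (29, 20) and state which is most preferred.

Bundle C

Evaluate utility at each bundle:
U(A) = 6936.
U(B) = 63.
U(C) = 9792.
Highest utility is C, so C ≻ A ≻ B.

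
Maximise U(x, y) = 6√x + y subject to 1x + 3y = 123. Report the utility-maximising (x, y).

x* = 81, y* = 14

MU_x = 6/(2√x), MU_y = 1.
MRS = 6/(2√x) ÷ 1.
Tangency: set MRS = p_x/p_y = 1/3.
MRS depends only on x: 3/√x = 1/3 ⇒ √x = 3/(1/3) = 9 ⇒ x* = 81.
From the budget, 3·y = 123 − 1·81 = 42, so y* = 14.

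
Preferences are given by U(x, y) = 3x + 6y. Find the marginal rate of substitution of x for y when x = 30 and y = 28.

MRS = 0.5

MU_x = 3, MU_y = 6, so MRS = 3/6 = 0.5 at every bundle.
At (30, 28): MRS = 0.5.
So at (30, 28) the consumer would give up 0.5 units of y for one more unit of x.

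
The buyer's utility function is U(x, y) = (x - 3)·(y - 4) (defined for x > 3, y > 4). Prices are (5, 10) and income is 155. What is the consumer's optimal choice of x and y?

x* = 13, y* = 9

MU_x = (y−4), MU_y = (x−3).
MRS = (y−4)/(x−3).
Tangency: set MRS = p_x/p_y = 5/10 = 0.5.
So (y − 4)/(x − 3) = 0.5, i.e. (y − 4) = 0.5·(x − 3).
Rewrite the budget in excess-of-subsistence terms: 5·(x − 3) + 10·(y − 4) = 155 − 5·3 − 10·4 = 100.
Substituting, 10·(x − 3) = 100, so x − 3 = 10 and x* = 13.
Then y − 4 = 0.5·10 = 5, so y* = 9.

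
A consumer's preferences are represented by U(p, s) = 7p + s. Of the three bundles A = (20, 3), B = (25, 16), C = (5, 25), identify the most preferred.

Evaluate utility at each bundle:
U(A) = 143.
U(B) = 191.
U(C) = 60.
Highest utility is B, so B ≻ A ≻ C.

Bundle B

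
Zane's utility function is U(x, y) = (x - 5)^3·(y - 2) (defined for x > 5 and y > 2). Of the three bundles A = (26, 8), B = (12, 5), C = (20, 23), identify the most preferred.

Evaluate utility at each bundle:
U(A) = 55566.
U(B) = 1029.
U(C) = 70875.
Highest utility is C, so C ≻ A ≻ B.

Bundle C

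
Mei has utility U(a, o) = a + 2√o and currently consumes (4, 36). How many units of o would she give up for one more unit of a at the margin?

MU_a = 1, MU_o = 2/(2√o).
MRS = 1 ÷ (2/(2√o)).
At (4, 36): MRS = 6.
So at (4, 36) the consumer would give up 6 units of o for one more unit of a.

MRS = 6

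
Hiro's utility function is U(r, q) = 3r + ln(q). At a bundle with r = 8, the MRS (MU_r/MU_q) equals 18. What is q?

MU_r = 3, MU_q = 1/q.
MRS = 3 ÷ (1/q).
MRS depends only on q: 3·q = 18 ⇒ q = 18/3 = 6.

q = 6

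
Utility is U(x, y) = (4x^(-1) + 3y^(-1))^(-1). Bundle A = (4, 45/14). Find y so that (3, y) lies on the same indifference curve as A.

U depends on (x, y) only through S = 4x^(-1) + 3y^(-1), so equal utility means equal S. At (4, 45/14): S = 29/15.
With x = 3: 4·3^(-1) = 4/3, so 3y^(-1) = 29/15 − 4/3 = 0.6, i.e. y^(-1) = 0.2.
Hence y = 1/0.2 = 5.
Check: U(3, 5) = 0.5172.

y = 5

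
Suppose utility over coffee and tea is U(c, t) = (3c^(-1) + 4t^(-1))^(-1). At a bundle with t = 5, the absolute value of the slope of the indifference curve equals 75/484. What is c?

For CES with ρ = -1, MRS = (3/4)·(t/c)^2.
Setting (3/4)·(5/c)^2 = 75/484 gives (5/c)^2 = 25/121, so 5/c = 5/11 and c = 11.

c = 11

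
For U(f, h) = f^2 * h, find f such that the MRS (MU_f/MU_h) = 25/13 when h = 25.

MU_f = 2·f·h and MU_h = f^2.
MRS = MU_f/MU_h = (2/1)·h/f.
Substitute h = 25: MRS = 50/f. Setting 50/f = 25/13 gives f = 50/(25/13) = 26.

f = 26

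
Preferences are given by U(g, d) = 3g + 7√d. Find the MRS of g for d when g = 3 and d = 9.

MRS = 18/7

MU_g = 3, MU_d = 7/(2√d).
MRS = 3 ÷ (7/(2√d)).
At (3, 9): MRS = 18/7.
That is, one extra unit of g is worth 18/7 units of d at the margin.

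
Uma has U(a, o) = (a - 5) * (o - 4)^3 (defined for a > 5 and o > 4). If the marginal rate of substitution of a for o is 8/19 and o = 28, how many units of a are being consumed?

MU_a = (o−4)^3, MU_o = 3·(a−5)·(o−4)^2.
MRS = (1/3)·(o−4)/(a−5).
Substitute o = 28: MRS = 8/(a − 5). Setting this equal to 8/19 gives a − 5 = 8/(8/19) = 19, so a = 24.

a = 24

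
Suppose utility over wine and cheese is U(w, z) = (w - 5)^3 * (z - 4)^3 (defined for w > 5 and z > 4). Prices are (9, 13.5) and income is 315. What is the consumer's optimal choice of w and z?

w* = 17, z* = 12

MU_w = 3·(w−5)^2·(z−4)^3, MU_z = 3·(w−5)^3·(z−4)^2.
MRS = (z−4)/(w−5).
Tangency: set MRS = p_w/p_z = 9/13.5 = 2/3.
So (z − 4)/(w − 5) = 2/3, i.e. (z − 4) = (2/3)·(w − 5).
Rewrite the budget in excess-of-subsistence terms: 9·(w − 5) + 13.5·(z − 4) = 315 − 9·5 − 13.5·4 = 216.
Substituting, 18·(w − 5) = 216, so w − 5 = 12 and w* = 17.
Then z − 4 = (2/3)·12 = 8, so z* = 12.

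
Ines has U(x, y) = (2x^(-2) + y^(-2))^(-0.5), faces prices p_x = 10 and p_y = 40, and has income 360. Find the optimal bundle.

x* = 12, y* = 6

For CES with ρ = -2, MRS = (2/1)·(y/x)^3.
Tangency: set MRS = p_x/p_y = 10/40 = 0.25.
So (y/x)^3 = 0.125; taking the cube root, y/x = 0.5, i.e. y = 0.5·x.
Substitute into the budget 10·x + 40·y = 360: 30·x = 360, so x* = 12 and y* = 0.5·12 = 6.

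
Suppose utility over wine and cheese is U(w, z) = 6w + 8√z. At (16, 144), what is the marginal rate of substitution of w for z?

MU_w = 6, MU_z = 8/(2√z).
MRS = 6 ÷ (8/(2√z)).
At (16, 144): MRS = 18.
The indifference curve has slope −18 at this bundle.

MRS = 18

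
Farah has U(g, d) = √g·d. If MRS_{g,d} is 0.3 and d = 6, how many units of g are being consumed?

MU_g = 0.5·g^(-0.5)·d and MU_d = √g.
MRS = MU_g/MU_d = (0.5)·d/g.
Substitute d = 6: MRS = 3/g. Setting 3/g = 0.3 gives g = 3/0.3 = 10.

g = 10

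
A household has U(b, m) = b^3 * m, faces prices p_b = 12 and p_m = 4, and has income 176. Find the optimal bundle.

MU_b = 3·b^2·m and MU_m = b^3.
MRS = MU_b/MU_m = (3/1)·m/b.
Tangency: set MRS = p_b/p_m = 12/4 = 3.
So (3/1)·m/b = 3, i.e. m = b.
Substitute into the budget 12·b + 4·m = 176: 16·b = 176, so b* = 11.
Then m* = 11.

b* = 11, m* = 11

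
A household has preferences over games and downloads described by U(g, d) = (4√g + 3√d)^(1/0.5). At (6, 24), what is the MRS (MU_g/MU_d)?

MRS = 8/3

For CES with ρ = 0.5, MRS = (4/3)·√(d/g).
At (6, 24): MRS = 8/3.
So at (6, 24) the consumer would give up 8/3 units of d for one more unit of g.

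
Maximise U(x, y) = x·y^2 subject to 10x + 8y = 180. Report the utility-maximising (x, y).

MU_x = y^2 and MU_y = 2·x·y.
MRS = MU_x/MU_y = (1/2)·y/x.
Tangency: set MRS = p_x/p_y = 10/8 = 1.25.
So (1/2)·y/x = 1.25, i.e. y = 2.5·x.
Substitute into the budget 10·x + 8·y = 180: 30·x = 180, so x* = 6.
Then y* = 2.5·6 = 15.

x* = 6, y* = 15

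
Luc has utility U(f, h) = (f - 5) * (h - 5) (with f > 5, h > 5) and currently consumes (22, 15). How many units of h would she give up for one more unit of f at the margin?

MRS = 10/17

MU_f = (h−5), MU_h = (f−5).
MRS = (h−5)/(f−5).
At (22, 15): MRS = 10/17.
The indifference curve has slope −10/17 at this bundle.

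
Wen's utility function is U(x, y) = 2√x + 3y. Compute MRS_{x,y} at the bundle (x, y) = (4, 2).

MU_x = 2/(2√x), MU_y = 3.
MRS = 2/(2√x) ÷ 3.
At (4, 2): MRS = 1/6.
That is, one extra unit of x is worth 1/6 units of y at the margin.

MRS = 1/6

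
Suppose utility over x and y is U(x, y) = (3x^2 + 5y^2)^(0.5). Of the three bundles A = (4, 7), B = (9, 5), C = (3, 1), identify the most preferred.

Evaluate utility at each bundle:
U(A) = 17.117.
U(B) = 19.183.
U(C) = 5.657.
Highest utility is B, so B ≻ A ≻ C.

Bundle B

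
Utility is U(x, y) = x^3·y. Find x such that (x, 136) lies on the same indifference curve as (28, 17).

U(28, 17) = 373184.
Set U(x, 136) = 373184 and solve.
With y = 136: x^3 = 373184/136 = 2744; taking the cube root, x = 14.
Check: U(14, 136) = 373184.

x = 14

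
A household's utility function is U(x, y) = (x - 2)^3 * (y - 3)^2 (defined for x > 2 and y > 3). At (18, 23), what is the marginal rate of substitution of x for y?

MU_x = 3·(x−2)^2·(y−3)^2, MU_y = 2·(x−2)^3·(y−3).
MRS = (3/2)·(y−3)/(x−2).
At (18, 23): MRS = 1.875.
So at (18, 23) the consumer would give up 1.875 units of y for one more unit of x.

MRS = 1.875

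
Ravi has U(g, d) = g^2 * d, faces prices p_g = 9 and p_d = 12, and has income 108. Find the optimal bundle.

MU_g = 2·g·d and MU_d = g^2.
MRS = MU_g/MU_d = (2/1)·d/g.
Tangency: set MRS = p_g/p_d = 9/12 = 0.75.
So (2/1)·d/g = 0.75, i.e. d = 0.375·g.
Substitute into the budget 9·g + 12·d = 108: 13.5·g = 108, so g* = 8.
Then d* = 0.375·8 = 3.

g* = 8, d* = 3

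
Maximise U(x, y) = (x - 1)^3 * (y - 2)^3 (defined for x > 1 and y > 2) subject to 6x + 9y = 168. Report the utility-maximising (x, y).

x* = 13, y* = 10

MU_x = 3·(x−1)^2·(y−2)^3, MU_y = 3·(x−1)^3·(y−2)^2.
MRS = (y−2)/(x−1).
Tangency: set MRS = p_x/p_y = 6/9 = 2/3.
So (y − 2)/(x − 1) = 2/3, i.e. (y − 2) = (2/3)·(x − 1).
Rewrite the budget in excess-of-subsistence terms: 6·(x − 1) + 9·(y − 2) = 168 − 6·1 − 9·2 = 144.
Substituting, 12·(x − 1) = 144, so x − 1 = 12 and x* = 13.
Then y − 2 = (2/3)·12 = 8, so y* = 10.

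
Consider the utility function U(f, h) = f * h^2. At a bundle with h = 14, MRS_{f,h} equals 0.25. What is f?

f = 28

MU_f = h^2 and MU_h = 2·f·h.
MRS = MU_f/MU_h = (1/2)·h/f.
Substitute h = 14: MRS = 7/f. Setting 7/f = 0.25 gives f = 7/0.25 = 28.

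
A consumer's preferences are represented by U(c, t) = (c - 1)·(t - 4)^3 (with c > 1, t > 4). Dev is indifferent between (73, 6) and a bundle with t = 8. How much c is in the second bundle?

U(73, 6) = 576.
Set U(c, 8) = 576 and solve.
With t = 8: (8 − 4)^3 = 64, so (c − 1) = 576/64 = 9.
So c = 1 + 9 = 10.
Check: U(10, 8) = 576.

c = 10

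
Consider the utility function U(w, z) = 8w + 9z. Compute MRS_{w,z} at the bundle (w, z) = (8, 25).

MRS = 8/9

MU_w = 8, MU_z = 9, so MRS = 8/9 at every bundle.
At (8, 25): MRS = 8/9.
That is, one extra unit of w is worth 8/9 units of z at the margin.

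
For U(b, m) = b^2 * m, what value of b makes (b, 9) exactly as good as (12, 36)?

U(12, 36) = 5184.
Set U(b, 9) = 5184 and solve.
With m = 9: b^2 = 5184/9 = 576; taking the square root, b = 24.
Check: U(24, 9) = 5184.

b = 24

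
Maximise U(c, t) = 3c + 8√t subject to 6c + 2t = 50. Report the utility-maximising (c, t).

c* = 3, t* = 16

MU_c = 3, MU_t = 8/(2√t).
MRS = 3 ÷ (8/(2√t)).
Tangency: set MRS = p_c/p_t = 6/2 = 3.
MRS depends only on t: 0.75·√t = 3 ⇒ √t = 3/0.75 = 4 ⇒ t* = 16.
From the budget, 6·c = 50 − 2·16 = 18, so c* = 3.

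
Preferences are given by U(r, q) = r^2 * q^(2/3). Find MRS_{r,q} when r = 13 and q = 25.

MRS = 75/13

MU_r = 2·r·q^(2/3) and MU_q = 2/3·r^2·q^(-1/3).
MRS = MU_r/MU_q = (3)·q/r.
At (13, 25): MRS = 75/13.
That is, one extra unit of r is worth 75/13 units of q at the margin.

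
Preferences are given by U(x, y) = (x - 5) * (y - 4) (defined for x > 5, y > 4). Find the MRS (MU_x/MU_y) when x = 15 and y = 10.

MRS = 0.6

MU_x = (y−4), MU_y = (x−5).
MRS = (y−4)/(x−5).
At (15, 10): MRS = 0.6.
So at (15, 10) the consumer would give up 0.6 units of y for one more unit of x.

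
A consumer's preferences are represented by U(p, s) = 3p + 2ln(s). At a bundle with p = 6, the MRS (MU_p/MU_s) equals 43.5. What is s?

MU_p = 3, MU_s = 2/s.
MRS = 3 ÷ (2/s).
MRS depends only on s: 1.5·s = 43.5 ⇒ s = 43.5/1.5 = 29.

s = 29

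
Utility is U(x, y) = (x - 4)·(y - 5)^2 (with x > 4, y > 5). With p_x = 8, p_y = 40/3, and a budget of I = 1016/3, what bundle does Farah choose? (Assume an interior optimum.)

x* = 14, y* = 17

MU_x = (y−5)^2, MU_y = 2·(x−4)·(y−5).
MRS = (1/2)·(y−5)/(x−4).
Tangency: set MRS = p_x/p_y = 8/(40/3) = 0.6.
So (1/2)·(y − 5)/(x − 4) = 0.6, i.e. (y − 5) = 1.2·(x − 4).
Rewrite the budget in excess-of-subsistence terms: 8·(x − 4) + (40/3)·(y − 5) = 1016/3 − 8·4 − (40/3)·5 = 240.
Substituting, 24·(x − 4) = 240, so x − 4 = 10 and x* = 14.
Then y − 5 = 1.2·10 = 12, so y* = 17.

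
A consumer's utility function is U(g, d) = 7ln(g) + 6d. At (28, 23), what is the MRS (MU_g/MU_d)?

MRS = 1/24

MU_g = 7/g, MU_d = 6.
MRS = 7/g ÷ 6.
At (28, 23): MRS = 1/24.
The indifference curve has slope −1/24 at this bundle.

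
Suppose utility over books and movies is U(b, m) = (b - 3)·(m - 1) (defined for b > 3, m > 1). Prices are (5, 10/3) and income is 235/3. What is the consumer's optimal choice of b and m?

MU_b = (m−1), MU_m = (b−3).
MRS = (m−1)/(b−3).
Tangency: set MRS = p_b/p_m = 5/(10/3) = 1.5.
So (m − 1)/(b − 3) = 1.5, i.e. (m − 1) = 1.5·(b − 3).
Rewrite the budget in excess-of-subsistence terms: 5·(b − 3) + (10/3)·(m − 1) = 235/3 − 5·3 − (10/3)·1 = 60.
Substituting, 10·(b − 3) = 60, so b − 3 = 6 and b* = 9.
Then m − 1 = 1.5·6 = 9, so m* = 10.

b* = 9, m* = 10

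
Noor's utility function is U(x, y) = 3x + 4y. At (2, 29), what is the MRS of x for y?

MU_x = 3, MU_y = 4, so MRS = 3/4 = 0.75 at every bundle.
At (2, 29): MRS = 0.75.
The indifference curve has slope −0.75 at this bundle.

MRS = 0.75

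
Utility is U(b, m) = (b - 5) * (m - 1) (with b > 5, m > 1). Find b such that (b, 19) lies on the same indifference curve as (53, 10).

U(53, 10) = 432.
Set U(b, 19) = 432 and solve.
With m = 19: (19 − 1) = 18, so (b − 5) = 432/18 = 24.
So b = 5 + 24 = 29.
Check: U(29, 19) = 432.

b = 29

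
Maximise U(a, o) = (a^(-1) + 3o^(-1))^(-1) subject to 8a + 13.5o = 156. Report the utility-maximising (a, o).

For CES with ρ = -1, MRS = (1/3)·(o/a)^2.
Tangency: set MRS = p_a/p_o = 8/13.5 = 16/27.
So (o/a)^2 = 16/9; taking the square root, o/a = 4/3, i.e. o = (4/3)·a.
Substitute into the budget 8·a + 13.5·o = 156: 26·a = 156, so a* = 6 and o* = (4/3)·6 = 8.

a* = 6, o* = 8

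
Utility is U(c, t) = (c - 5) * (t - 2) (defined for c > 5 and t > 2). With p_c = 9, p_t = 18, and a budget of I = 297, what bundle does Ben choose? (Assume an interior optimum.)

MU_c = (t−2), MU_t = (c−5).
MRS = (t−2)/(c−5).
Tangency: set MRS = p_c/p_t = 9/18 = 0.5.
So (t − 2)/(c − 5) = 0.5, i.e. (t − 2) = 0.5·(c − 5).
Rewrite the budget in excess-of-subsistence terms: 9·(c − 5) + 18·(t − 2) = 297 − 9·5 − 18·2 = 216.
Substituting, 18·(c − 5) = 216, so c − 5 = 12 and c* = 17.
Then t − 2 = 0.5·12 = 6, so t* = 8.

c* = 17, t* = 8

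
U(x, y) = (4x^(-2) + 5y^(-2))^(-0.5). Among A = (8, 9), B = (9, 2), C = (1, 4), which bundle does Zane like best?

Evaluate utility at each bundle:
U(A) = 2.837.
U(B) = 0.877.
U(C) = 0.482.
Highest utility is A, so A ≻ B ≻ C.

Bundle A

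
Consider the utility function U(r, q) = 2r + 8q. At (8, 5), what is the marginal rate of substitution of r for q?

MRS = 0.25

MU_r = 2, MU_q = 8, so MRS = 2/8 = 0.25 at every bundle.
At (8, 5): MRS = 0.25.
So at (8, 5) the consumer would give up 0.25 units of q for one more unit of r.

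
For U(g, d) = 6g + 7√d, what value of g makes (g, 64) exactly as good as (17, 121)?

U(17, 121) = 179.
Set U(g, 64) = 179 and solve.
With d = 64: √64 = 8, so 6g = 179 − 7·8 = 123 and g = 20.5.
Check: U(20.5, 64) = 179.

g = 20.5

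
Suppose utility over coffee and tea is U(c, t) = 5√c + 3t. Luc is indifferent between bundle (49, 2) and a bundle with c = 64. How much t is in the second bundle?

U(49, 2) = 41.
Set U(64, t) = 41 and solve.
With c = 64: √64 = 8, so 3t = 41 − 5·8 = 1 and t = 1/3.
Check: U(64, 1/3) = 41.

t = 1/3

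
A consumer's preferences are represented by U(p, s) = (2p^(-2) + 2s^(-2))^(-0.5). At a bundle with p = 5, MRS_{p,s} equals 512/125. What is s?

s = 8

For CES with ρ = -2, MRS = (s/p)^3.
Setting (s/5)^3 = 512/125 gives s/5 = 1.6 and s = 8.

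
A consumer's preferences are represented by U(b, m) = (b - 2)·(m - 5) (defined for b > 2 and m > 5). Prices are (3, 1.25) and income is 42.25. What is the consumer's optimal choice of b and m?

MU_b = (m−5), MU_m = (b−2).
MRS = (m−5)/(b−2).
Tangency: set MRS = p_b/p_m = 3/1.25 = 2.4.
So (m − 5)/(b − 2) = 2.4, i.e. (m − 5) = 2.4·(b − 2).
Rewrite the budget in excess-of-subsistence terms: 3·(b − 2) + 1.25·(m − 5) = 42.25 − 3·2 − 1.25·5 = 30.
Substituting, 6·(b − 2) = 30, so b − 2 = 5 and b* = 7.
Then m − 5 = 2.4·5 = 12, so m* = 17.

b* = 7, m* = 17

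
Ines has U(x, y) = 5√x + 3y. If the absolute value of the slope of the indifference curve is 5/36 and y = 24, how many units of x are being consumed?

MU_x = 5/(2√x), MU_y = 3.
MRS = 5/(2√x) ÷ 3.
MRS depends only on x: (5/6)/√x = 5/36 ⇒ √x = (5/6)/(5/36) = 6 ⇒ x = 36.

x = 36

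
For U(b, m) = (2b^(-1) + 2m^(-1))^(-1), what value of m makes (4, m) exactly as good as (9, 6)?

m = 36

U depends on (b, m) only through S = 2b^(-1) + 2m^(-1), so equal utility means equal S. At (9, 6): S = 5/9.
With b = 4: 2·4^(-1) = 0.5, so 2m^(-1) = 5/9 − 0.5 = 1/18, i.e. m^(-1) = 1/36.
Hence m = 1/(1/36) = 36.
Check: U(4, 36) = 1.8.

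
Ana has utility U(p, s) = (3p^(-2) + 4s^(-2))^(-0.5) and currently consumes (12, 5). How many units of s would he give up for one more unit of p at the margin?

MRS = 125/2304

For CES with ρ = -2, MRS = (3/4)·(s/p)^3.
At (12, 5): MRS = 125/2304.
That is, one extra unit of p is worth 125/2304 units of s at the margin.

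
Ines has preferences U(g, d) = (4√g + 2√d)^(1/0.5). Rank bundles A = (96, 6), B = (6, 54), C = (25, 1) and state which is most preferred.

Bundle A

Evaluate utility at each bundle:
U(A) = 1944.000.
U(B) = 600.000.
U(C) = 484.000.
Highest utility is A, so A ≻ B ≻ C.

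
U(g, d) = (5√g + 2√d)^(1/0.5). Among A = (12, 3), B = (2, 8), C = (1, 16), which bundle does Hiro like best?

Evaluate utility at each bundle:
U(A) = 432.000.
U(B) = 162.000.
U(C) = 169.000.
Highest utility is A, so A ≻ C ≻ B.

Bundle A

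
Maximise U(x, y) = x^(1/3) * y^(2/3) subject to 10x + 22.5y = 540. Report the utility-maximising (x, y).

x* = 18, y* = 16

MU_x = 1/3·x^(-2/3)·y^(2/3) and MU_y = 2/3·x^(1/3)·y^(-1/3).
MRS = MU_x/MU_y = (0.5)·y/x.
Tangency: set MRS = p_x/p_y = 10/22.5 = 4/9.
So (0.5)·y/x = 4/9, i.e. y = (8/9)·x.
Substitute into the budget 10·x + 22.5·y = 540: 30·x = 540, so x* = 18.
Then y* = (8/9)·18 = 16.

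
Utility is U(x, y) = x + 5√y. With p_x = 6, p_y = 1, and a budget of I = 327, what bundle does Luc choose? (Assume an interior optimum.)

MU_x = 1, MU_y = 5/(2√y).
MRS = 1 ÷ (5/(2√y)).
Tangency: set MRS = p_x/p_y = 6/1 = 6.
MRS depends only on y: 0.4·√y = 6 ⇒ √y = 6/0.4 = 15 ⇒ y* = 225.
From the budget, 6·x = 327 − 1·225 = 102, so x* = 17.

x* = 17, y* = 225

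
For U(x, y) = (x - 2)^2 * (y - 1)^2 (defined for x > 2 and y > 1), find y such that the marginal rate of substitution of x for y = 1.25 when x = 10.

MU_x = 2·(x−2)·(y−1)^2, MU_y = 2·(x−2)^2·(y−1).
MRS = (y−1)/(x−2).
Substitute x = 10: MRS = (y − 1)/8. Setting this equal to 1.25 gives y − 1 = 1.25·8 = 10, so y = 11.

y = 11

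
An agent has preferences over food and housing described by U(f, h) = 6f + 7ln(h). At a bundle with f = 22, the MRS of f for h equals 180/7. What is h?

MU_f = 6, MU_h = 7/h.
MRS = 6 ÷ (7/h).
MRS depends only on h: (6/7)·h = 180/7 ⇒ h = (180/7)/(6/7) = 30.

h = 30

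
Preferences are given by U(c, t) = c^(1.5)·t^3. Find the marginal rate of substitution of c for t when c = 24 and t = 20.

MRS = 5/12

MU_c = 1.5·√c·t^3 and MU_t = 3·c^(1.5)·t^2.
MRS = MU_c/MU_t = (0.5)·t/c.
At (24, 20): MRS = 5/12.
The indifference curve has slope −5/12 at this bundle.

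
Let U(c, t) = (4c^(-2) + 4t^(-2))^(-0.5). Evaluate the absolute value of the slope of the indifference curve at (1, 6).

For CES with ρ = -2, MRS = (t/c)^3.
At (1, 6): MRS = 216.
So at (1, 6) the consumer would give up 216 units of t for one more unit of c.

MRS = 216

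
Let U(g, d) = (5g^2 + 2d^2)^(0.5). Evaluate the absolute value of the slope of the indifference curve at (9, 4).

For CES with ρ = 2, MRS = (5/2)·(d/g)^(-1).
At (9, 4): MRS = 5.625.
That is, one extra unit of g is worth 5.625 units of d at the margin.

MRS = 5.625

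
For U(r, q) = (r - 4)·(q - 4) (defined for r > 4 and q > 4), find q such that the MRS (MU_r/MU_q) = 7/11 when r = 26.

q = 18

MU_r = (q−4), MU_q = (r−4).
MRS = (q−4)/(r−4).
Substitute r = 26: MRS = (q − 4)/22. Setting this equal to 7/11 gives q − 4 = (7/11)·22 = 14, so q = 18.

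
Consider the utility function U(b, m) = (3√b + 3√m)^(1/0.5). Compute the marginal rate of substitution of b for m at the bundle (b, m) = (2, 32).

For CES with ρ = 0.5, MRS = √(m/b).
At (2, 32): MRS = 4.
The indifference curve has slope −4 at this bundle.

MRS = 4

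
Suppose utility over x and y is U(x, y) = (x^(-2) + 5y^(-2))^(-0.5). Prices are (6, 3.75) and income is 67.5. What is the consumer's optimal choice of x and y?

For CES with ρ = -2, MRS = (1/5)·(y/x)^3.
Tangency: set MRS = p_x/p_y = 6/3.75 = 1.6.
So (y/x)^3 = 8; taking the cube root, y/x = 2, i.e. y = 2·x.
Substitute into the budget 6·x + 3.75·y = 67.5: 13.5·x = 67.5, so x* = 5 and y* = 2·5 = 10.

x* = 5, y* = 10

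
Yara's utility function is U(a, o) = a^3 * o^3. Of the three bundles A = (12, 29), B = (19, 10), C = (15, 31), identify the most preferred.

Evaluate utility at each bundle:
U(A) = 42144192.
U(B) = 6859000.
U(C) = 100544625.
Highest utility is C, so C ≻ A ≻ B.

Bundle C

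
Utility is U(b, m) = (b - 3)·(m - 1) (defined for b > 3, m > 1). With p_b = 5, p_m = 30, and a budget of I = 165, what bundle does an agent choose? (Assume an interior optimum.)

b* = 15, m* = 3

MU_b = (m−1), MU_m = (b−3).
MRS = (m−1)/(b−3).
Tangency: set MRS = p_b/p_m = 5/30 = 1/6.
So (m − 1)/(b − 3) = 1/6, i.e. (m − 1) = (1/6)·(b − 3).
Rewrite the budget in excess-of-subsistence terms: 5·(b − 3) + 30·(m − 1) = 165 − 5·3 − 30·1 = 120.
Substituting, 10·(b − 3) = 120, so b − 3 = 12 and b* = 15.
Then m − 1 = (1/6)·12 = 2, so m* = 3.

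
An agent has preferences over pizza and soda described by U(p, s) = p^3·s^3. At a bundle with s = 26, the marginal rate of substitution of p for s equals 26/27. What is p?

MU_p = 3·p^2·s^3 and MU_s = 3·p^3·s^2.
MRS = MU_p/MU_s = s/p.
Substitute s = 26: MRS = 26/p. Setting 26/p = 26/27 gives p = 26/(26/27) = 27.

p = 27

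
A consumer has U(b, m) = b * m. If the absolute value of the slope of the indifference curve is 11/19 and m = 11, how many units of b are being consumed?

b = 19

MU_b = m and MU_m = b.
MRS = MU_b/MU_m = m/b.
Substitute m = 11: MRS = 11/b. Setting 11/b = 11/19 gives b = 11/(11/19) = 19.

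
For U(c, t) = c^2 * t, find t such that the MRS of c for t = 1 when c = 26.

MU_c = 2·c·t and MU_t = c^2.
MRS = MU_c/MU_t = (2/1)·t/c.
Substitute c = 26: MRS = t/13. Setting t/13 = 1 gives t = 1·13 = 13.

t = 13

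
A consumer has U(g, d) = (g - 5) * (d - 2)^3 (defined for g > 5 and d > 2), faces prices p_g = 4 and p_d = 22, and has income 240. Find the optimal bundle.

g* = 16, d* = 8

MU_g = (d−2)^3, MU_d = 3·(g−5)·(d−2)^2.
MRS = (1/3)·(d−2)/(g−5).
Tangency: set MRS = p_g/p_d = 4/22 = 2/11.
So (1/3)·(d − 2)/(g − 5) = 2/11, i.e. (d − 2) = (6/11)·(g − 5).
Rewrite the budget in excess-of-subsistence terms: 4·(g − 5) + 22·(d − 2) = 240 − 4·5 − 22·2 = 176.
Substituting, 16·(g − 5) = 176, so g − 5 = 11 and g* = 16.
Then d − 2 = (6/11)·11 = 6, so d* = 8.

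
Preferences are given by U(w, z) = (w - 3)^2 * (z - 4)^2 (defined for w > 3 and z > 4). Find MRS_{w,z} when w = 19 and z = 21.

MRS = 17/16

MU_w = 2·(w−3)·(z−4)^2, MU_z = 2·(w−3)^2·(z−4).
MRS = (z−4)/(w−3).
At (19, 21): MRS = 17/16.
That is, one extra unit of w is worth 17/16 units of z at the margin.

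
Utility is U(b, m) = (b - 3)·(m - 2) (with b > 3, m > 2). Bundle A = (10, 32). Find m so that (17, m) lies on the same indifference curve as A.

m = 17

U(10, 32) = 210.
Set U(17, m) = 210 and solve.
With b = 17: (17 − 3) = 14, so (m − 2) = 210/14 = 15.
So m = 2 + 15 = 17.
Check: U(17, 17) = 210.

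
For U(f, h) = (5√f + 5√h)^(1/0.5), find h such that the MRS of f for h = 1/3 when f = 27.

For CES with ρ = 0.5, MRS = √(h/f).
Setting √(h/27) = 1/3 gives h/27 = 1/9 and h = 3.

h = 3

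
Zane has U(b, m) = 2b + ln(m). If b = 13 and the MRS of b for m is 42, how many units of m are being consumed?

MU_b = 2, MU_m = 1/m.
MRS = 2 ÷ (1/m).
MRS depends only on m: 2·m = 42 ⇒ m = 42/2 = 21.

m = 21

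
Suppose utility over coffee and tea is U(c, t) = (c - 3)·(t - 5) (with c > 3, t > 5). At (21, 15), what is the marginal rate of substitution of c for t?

MRS = 5/9

MU_c = (t−5), MU_t = (c−3).
MRS = (t−5)/(c−3).
At (21, 15): MRS = 5/9.
The indifference curve has slope −5/9 at this bundle.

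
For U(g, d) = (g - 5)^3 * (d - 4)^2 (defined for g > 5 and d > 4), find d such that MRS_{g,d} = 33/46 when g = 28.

d = 15

MU_g = 3·(g−5)^2·(d−4)^2, MU_d = 2·(g−5)^3·(d−4).
MRS = (3/2)·(d−4)/(g−5).
Substitute g = 28: MRS = (d − 4)/(46/3). Setting this equal to 33/46 gives d − 4 = (33/46)·(46/3) = 11, so d = 15.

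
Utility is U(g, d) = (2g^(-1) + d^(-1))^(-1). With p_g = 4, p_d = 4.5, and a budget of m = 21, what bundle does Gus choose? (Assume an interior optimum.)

g* = 3, d* = 2

For CES with ρ = -1, MRS = (2/1)·(d/g)^2.
Tangency: set MRS = p_g/p_d = 4/4.5 = 8/9.
So (d/g)^2 = 4/9; taking the square root, d/g = 2/3, i.e. d = (2/3)·g.
Substitute into the budget 4·g + 4.5·d = 21: 7·g = 21, so g* = 3 and d* = (2/3)·3 = 2.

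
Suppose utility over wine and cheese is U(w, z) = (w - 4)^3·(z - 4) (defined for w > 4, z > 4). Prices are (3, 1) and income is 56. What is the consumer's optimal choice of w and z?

MU_w = 3·(w−4)^2·(z−4), MU_z = (w−4)^3.
MRS = (3/1)·(z−4)/(w−4).
Tangency: set MRS = p_w/p_z = 3/1 = 3.
So (3/1)·(z − 4)/(w − 4) = 3, i.e. (z − 4) = (w − 4).
Rewrite the budget in excess-of-subsistence terms: 3·(w − 4) + 1·(z − 4) = 56 − 3·4 − 1·4 = 40.
Substituting, 4·(w − 4) = 40, so w − 4 = 10 and w* = 14.
Then z − 4 = 10, so z* = 14.

w* = 14, z* = 14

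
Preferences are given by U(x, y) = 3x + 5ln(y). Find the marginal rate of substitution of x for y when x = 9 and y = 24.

MU_x = 3, MU_y = 5/y.
MRS = 3 ÷ (5/y).
At (9, 24): MRS = 14.4.
The indifference curve has slope −14.4 at this bundle.

MRS = 14.4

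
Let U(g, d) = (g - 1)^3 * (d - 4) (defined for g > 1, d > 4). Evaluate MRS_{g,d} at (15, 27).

MU_g = 3·(g−1)^2·(d−4), MU_d = (g−1)^3.
MRS = (3/1)·(d−4)/(g−1).
At (15, 27): MRS = 69/14.
That is, one extra unit of g is worth 69/14 units of d at the margin.

MRS = 69/14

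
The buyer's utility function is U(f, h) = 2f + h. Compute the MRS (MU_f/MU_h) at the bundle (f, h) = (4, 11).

MRS = 2

MU_f = 2, MU_h = 1, so MRS = 2/1 = 2 at every bundle.
At (4, 11): MRS = 2.
The indifference curve has slope −2 at this bundle.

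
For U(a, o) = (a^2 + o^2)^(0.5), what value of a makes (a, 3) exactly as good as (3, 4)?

a = 4

U depends on (a, o) only through S = a^2 + o^2, so equal utility means equal S. At (3, 4): S = 25.
With o = 3: 3^2 = 9, so a^2 = 25 − 9 = 16.
Hence a = √16 = 4.
Check: U(4, 3) = 5.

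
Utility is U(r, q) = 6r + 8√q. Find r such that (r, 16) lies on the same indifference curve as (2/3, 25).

r = 2

U(2/3, 25) = 44.
Set U(r, 16) = 44 and solve.
With q = 16: √16 = 4, so 6r = 44 − 8·4 = 12 and r = 2.
Check: U(2, 16) = 44.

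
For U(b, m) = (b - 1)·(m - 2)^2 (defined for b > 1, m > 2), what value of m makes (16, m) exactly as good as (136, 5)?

m = 11

U(136, 5) = 1215.
Set U(16, m) = 1215 and solve.
With b = 16: (16 − 1) = 15, so (m − 2)^2 = 1215/15 = 81.
Taking the square root (with m > 2): m − 2 = 9, so m = 11.
Check: U(16, 11) = 1215.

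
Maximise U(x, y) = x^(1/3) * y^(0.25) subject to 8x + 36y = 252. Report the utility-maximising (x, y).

x* = 18, y* = 3

MU_x = 1/3·x^(-2/3)·y^(0.25) and MU_y = 0.25·x^(1/3)·y^(-0.75).
MRS = MU_x/MU_y = (4/3)·y/x.
Tangency: set MRS = p_x/p_y = 8/36 = 2/9.
So (4/3)·y/x = 2/9, i.e. y = (1/6)·x.
Substitute into the budget 8·x + 36·y = 252: 14·x = 252, so x* = 18.
Then y* = (1/6)·18 = 3.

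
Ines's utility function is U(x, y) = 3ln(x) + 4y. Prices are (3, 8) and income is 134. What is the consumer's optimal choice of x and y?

MU_x = 3/x, MU_y = 4.
MRS = 3/x ÷ 4.
Tangency: set MRS = p_x/p_y = 3/8 = 0.375.
MRS depends only on x: 0.75/x = 0.375 ⇒ x* = 0.75/0.375 = 2.
From the budget, 8·y = 134 − 3·2 = 128, so y* = 16.

x* = 2, y* = 16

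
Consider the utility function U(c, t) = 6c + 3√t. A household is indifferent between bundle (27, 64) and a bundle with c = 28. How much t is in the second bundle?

U(27, 64) = 186.
Set U(28, t) = 186 and solve.
With c = 28: 3√t = 186 − 6·28 = 18, so √t = 6 and t = 36.
Check: U(28, 36) = 186.

t = 36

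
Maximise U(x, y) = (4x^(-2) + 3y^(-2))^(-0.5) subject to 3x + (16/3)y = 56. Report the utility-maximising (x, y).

For CES with ρ = -2, MRS = (4/3)·(y/x)^3.
Tangency: set MRS = p_x/p_y = 3/(16/3) = 9/16.
So (y/x)^3 = 27/64; taking the cube root, y/x = 0.75, i.e. y = 0.75·x.
Substitute into the budget 3·x + (16/3)·y = 56: 7·x = 56, so x* = 8 and y* = 0.75·8 = 6.

x* = 8, y* = 6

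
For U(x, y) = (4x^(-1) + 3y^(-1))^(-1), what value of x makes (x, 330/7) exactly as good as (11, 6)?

U depends on (x, y) only through S = 4x^(-1) + 3y^(-1), so equal utility means equal S. At (11, 6): S = 19/22.
With y = 330/7: 3·(330/7)^(-1) = 7/110, so 4x^(-1) = 19/22 − 7/110 = 0.8, i.e. x^(-1) = 0.2.
Hence x = 1/0.2 = 5.
Check: U(5, 330/7) = 1.1579.

x = 5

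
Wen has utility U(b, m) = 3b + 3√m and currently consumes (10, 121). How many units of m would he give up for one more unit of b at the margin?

MRS = 22

MU_b = 3, MU_m = 3/(2√m).
MRS = 3 ÷ (3/(2√m)).
At (10, 121): MRS = 22.
That is, one extra unit of b is worth 22 units of m at the margin.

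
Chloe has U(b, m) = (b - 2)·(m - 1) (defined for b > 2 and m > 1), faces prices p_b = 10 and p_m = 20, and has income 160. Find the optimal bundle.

b* = 8, m* = 4

MU_b = (m−1), MU_m = (b−2).
MRS = (m−1)/(b−2).
Tangency: set MRS = p_b/p_m = 10/20 = 0.5.
So (m − 1)/(b − 2) = 0.5, i.e. (m − 1) = 0.5·(b − 2).
Rewrite the budget in excess-of-subsistence terms: 10·(b − 2) + 20·(m − 1) = 160 − 10·2 − 20·1 = 120.
Substituting, 20·(b − 2) = 120, so b − 2 = 6 and b* = 8.
Then m − 1 = 0.5·6 = 3, so m* = 4.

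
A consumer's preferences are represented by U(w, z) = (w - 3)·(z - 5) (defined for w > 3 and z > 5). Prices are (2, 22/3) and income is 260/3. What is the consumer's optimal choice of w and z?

w* = 14, z* = 8

MU_w = (z−5), MU_z = (w−3).
MRS = (z−5)/(w−3).
Tangency: set MRS = p_w/p_z = 2/(22/3) = 3/11.
So (z − 5)/(w − 3) = 3/11, i.e. (z − 5) = (3/11)·(w − 3).
Rewrite the budget in excess-of-subsistence terms: 2·(w − 3) + (22/3)·(z − 5) = 260/3 − 2·3 − (22/3)·5 = 44.
Substituting, 4·(w − 3) = 44, so w − 3 = 11 and w* = 14.
Then z − 5 = (3/11)·11 = 3, so z* = 8.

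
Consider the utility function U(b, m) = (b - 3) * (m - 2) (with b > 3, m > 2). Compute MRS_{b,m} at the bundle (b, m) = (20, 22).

MU_b = (m−2), MU_m = (b−3).
MRS = (m−2)/(b−3).
At (20, 22): MRS = 20/17.
The indifference curve has slope −20/17 at this bundle.

MRS = 20/17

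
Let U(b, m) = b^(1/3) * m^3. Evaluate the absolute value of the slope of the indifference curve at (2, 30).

MU_b = 1/3·b^(-2/3)·m^3 and MU_m = 3·b^(1/3)·m^2.
MRS = MU_b/MU_m = (1/9)·m/b.
At (2, 30): MRS = 5/3.
The indifference curve has slope −5/3 at this bundle.

MRS = 5/3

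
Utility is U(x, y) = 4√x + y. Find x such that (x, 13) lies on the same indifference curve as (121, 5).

U(121, 5) = 49.
Set U(x, 13) = 49 and solve.
With y = 13: 4√x = 49 − 13 = 36, so √x = 9 and x = 81.
Check: U(81, 13) = 49.

x = 81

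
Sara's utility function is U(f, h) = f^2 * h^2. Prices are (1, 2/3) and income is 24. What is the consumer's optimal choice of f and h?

f* = 12, h* = 18

MU_f = 2·f·h^2 and MU_h = 2·f^2·h.
MRS = MU_f/MU_h = h/f.
Tangency: set MRS = p_f/p_h = 1/(2/3) = 1.5.
So h/f = 1.5, i.e. h = 1.5·f.
Substitute into the budget 1·f + (2/3)·h = 24: 2·f = 24, so f* = 12.
Then h* = 1.5·12 = 18.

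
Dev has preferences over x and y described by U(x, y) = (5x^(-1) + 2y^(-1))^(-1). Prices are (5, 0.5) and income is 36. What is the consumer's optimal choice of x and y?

x* = 6, y* = 12

For CES with ρ = -1, MRS = (5/2)·(y/x)^2.
Tangency: set MRS = p_x/p_y = 5/0.5 = 10.
So (y/x)^2 = 4; taking the square root, y/x = 2, i.e. y = 2·x.
Substitute into the budget 5·x + 0.5·y = 36: 6·x = 36, so x* = 6 and y* = 2·6 = 12.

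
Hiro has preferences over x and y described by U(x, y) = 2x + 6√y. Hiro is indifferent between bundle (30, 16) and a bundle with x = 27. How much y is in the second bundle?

y = 25

U(30, 16) = 84.
Set U(27, y) = 84 and solve.
With x = 27: 6√y = 84 − 2·27 = 30, so √y = 5 and y = 25.
Check: U(27, 25) = 84.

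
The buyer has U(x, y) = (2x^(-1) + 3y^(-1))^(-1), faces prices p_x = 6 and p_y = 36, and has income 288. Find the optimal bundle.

x* = 12, y* = 6

For CES with ρ = -1, MRS = (2/3)·(y/x)^2.
Tangency: set MRS = p_x/p_y = 6/36 = 1/6.
So (y/x)^2 = 0.25; taking the square root, y/x = 0.5, i.e. y = 0.5·x.
Substitute into the budget 6·x + 36·y = 288: 24·x = 288, so x* = 12 and y* = 0.5·12 = 6.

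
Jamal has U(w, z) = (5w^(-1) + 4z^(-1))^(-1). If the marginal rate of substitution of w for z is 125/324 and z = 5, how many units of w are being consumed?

w = 9

For CES with ρ = -1, MRS = (5/4)·(z/w)^2.
Setting (5/4)·(5/w)^2 = 125/324 gives (5/w)^2 = 25/81, so 5/w = 5/9 and w = 9.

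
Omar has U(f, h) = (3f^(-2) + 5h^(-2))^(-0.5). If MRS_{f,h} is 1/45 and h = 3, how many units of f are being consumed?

f = 9

For CES with ρ = -2, MRS = (3/5)·(h/f)^3.
Setting (3/5)·(3/f)^3 = 1/45 gives (3/f)^3 = 1/27, so 3/f = 1/3 and f = 9.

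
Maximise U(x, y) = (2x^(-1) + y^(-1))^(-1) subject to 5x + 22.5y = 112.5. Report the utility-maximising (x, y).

For CES with ρ = -1, MRS = (2/1)·(y/x)^2.
Tangency: set MRS = p_x/p_y = 5/22.5 = 2/9.
So (y/x)^2 = 1/9; taking the square root, y/x = 1/3, i.e. y = (1/3)·x.
Substitute into the budget 5·x + 22.5·y = 112.5: 12.5·x = 112.5, so x* = 9 and y* = (1/3)·9 = 3.

x* = 9, y* = 3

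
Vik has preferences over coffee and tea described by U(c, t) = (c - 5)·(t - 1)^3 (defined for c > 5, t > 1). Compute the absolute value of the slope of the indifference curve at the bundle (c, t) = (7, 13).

MU_c = (t−1)^3, MU_t = 3·(c−5)·(t−1)^2.
MRS = (1/3)·(t−1)/(c−5).
At (7, 13): MRS = 2.
That is, one extra unit of c is worth 2 units of t at the margin.

MRS = 2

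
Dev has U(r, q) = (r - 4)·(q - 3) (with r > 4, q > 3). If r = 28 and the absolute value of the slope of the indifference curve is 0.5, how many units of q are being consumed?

MU_r = (q−3), MU_q = (r−4).
MRS = (q−3)/(r−4).
Substitute r = 28: MRS = (q − 3)/24. Setting this equal to 0.5 gives q − 3 = 0.5·24 = 12, so q = 15.

q = 15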